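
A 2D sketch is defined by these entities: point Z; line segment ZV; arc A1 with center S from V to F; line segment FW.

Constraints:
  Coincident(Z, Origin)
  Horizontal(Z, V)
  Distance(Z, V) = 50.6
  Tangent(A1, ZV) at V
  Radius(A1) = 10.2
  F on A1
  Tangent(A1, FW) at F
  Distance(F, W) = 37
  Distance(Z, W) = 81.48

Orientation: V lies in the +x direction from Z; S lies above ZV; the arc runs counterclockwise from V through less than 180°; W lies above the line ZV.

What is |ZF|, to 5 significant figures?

61.093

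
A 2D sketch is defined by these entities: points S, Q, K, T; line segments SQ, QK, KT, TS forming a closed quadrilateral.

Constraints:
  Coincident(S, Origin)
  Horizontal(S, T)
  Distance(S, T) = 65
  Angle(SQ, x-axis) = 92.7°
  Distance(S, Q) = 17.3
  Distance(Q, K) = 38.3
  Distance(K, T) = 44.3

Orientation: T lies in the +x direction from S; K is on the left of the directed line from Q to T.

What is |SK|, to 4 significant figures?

47.13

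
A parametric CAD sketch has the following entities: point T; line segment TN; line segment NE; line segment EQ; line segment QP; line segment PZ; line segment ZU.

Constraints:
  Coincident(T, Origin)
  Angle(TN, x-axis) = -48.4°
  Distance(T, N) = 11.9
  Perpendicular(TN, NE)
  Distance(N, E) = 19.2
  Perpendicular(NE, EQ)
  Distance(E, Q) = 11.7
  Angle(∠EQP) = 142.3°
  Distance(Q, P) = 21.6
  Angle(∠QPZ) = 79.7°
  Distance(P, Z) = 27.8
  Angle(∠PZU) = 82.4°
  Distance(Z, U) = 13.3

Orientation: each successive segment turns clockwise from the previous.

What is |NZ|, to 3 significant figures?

15.0

T is at the origin; TN runs at -48.4° with length 11.9, so N = (7.90, -8.90). TN ⟂ NE, so NE runs at -138°; with |NE| = 19.2, E = (-6.46, -21.6). NE ⟂ EQ, so EQ runs at 132°; with |EQ| = 11.7, Q = (-14.2, -12.9). ∠EQP = 142.3° gives QP at 93.9° from the x-axis; with |QP| = 21.6, P = (-15.7, 8.65). ∠QPZ = 79.7° gives PZ at -6.40° from the x-axis; with |PZ| = 27.8, Z = (11.9, 5.55). Then |NZ| = |Z − N| = 15.0.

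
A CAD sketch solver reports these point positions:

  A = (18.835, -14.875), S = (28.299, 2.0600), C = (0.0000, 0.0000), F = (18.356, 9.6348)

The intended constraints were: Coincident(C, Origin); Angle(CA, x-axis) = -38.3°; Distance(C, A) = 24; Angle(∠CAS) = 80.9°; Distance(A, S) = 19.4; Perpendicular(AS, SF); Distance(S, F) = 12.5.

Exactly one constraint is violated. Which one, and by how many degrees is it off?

Perpendicular(AS, SF) — off by 8.10°.

C = (0.00, 0.00) ✓; CA at -38.30° ✓; |CA| = 24.00 ✓; ∠CAS = 80.90° ✓; |AS| = 19.40 ✓; ∠(AS, SF) = 81.90° ✗; |SF| = 12.50 ✓.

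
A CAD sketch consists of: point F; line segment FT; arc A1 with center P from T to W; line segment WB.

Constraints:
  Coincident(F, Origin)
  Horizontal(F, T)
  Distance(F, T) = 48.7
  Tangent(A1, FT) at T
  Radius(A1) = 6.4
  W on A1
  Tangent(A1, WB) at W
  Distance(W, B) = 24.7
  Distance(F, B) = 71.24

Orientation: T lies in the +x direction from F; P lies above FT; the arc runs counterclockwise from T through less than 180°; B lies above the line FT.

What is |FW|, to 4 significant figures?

54.25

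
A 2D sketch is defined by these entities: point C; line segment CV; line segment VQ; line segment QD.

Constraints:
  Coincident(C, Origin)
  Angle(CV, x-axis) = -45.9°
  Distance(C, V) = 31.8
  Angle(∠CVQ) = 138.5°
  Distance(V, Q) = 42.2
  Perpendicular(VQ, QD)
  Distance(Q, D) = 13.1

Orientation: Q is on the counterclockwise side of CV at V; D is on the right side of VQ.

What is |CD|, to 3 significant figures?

74.3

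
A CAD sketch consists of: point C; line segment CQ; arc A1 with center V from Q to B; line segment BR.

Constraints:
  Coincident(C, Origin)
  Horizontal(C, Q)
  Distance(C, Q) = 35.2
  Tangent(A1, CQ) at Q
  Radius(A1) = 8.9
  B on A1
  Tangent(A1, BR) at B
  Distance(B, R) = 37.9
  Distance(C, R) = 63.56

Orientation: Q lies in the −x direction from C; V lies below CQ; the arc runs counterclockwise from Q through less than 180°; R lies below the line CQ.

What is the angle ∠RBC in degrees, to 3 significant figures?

99.7°

C is at the origin; CQ is horizontal with |CQ| = 35.2 and Q on the −x side, so Q = (-35.2, 0.00). Tangency of A1 to CQ means the radius VQ is perpendicular to CQ, so V = Q + (0, -8.9) = (-35.2, -8.90). Since VB ⟂ BR (tangency), |VR| = √(8.9² + 37.9²) = 38.9 regardless of where B sits on A1. So R lies on both circle(C, 63.56) and circle(V, 38.9); the below-CQ intersection is R = (-42.7, -47.1). B is the foot of the tangent from R: B = (-44.1, -9.23).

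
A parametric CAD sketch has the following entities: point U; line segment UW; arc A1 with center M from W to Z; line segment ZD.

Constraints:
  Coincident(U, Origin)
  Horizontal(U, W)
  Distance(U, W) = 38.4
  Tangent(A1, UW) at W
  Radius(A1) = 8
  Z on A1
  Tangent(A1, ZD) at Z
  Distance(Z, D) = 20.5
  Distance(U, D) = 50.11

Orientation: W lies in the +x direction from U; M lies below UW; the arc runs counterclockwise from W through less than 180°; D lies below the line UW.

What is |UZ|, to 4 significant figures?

33.26

Checks: |UW| = 38.40 ✓; |MZ| = 8.000 ✓; ∠(MZ, ZD) = 90.00° ✓; |ZD| = 20.50 ✓; |UD| = 50.11 ✓.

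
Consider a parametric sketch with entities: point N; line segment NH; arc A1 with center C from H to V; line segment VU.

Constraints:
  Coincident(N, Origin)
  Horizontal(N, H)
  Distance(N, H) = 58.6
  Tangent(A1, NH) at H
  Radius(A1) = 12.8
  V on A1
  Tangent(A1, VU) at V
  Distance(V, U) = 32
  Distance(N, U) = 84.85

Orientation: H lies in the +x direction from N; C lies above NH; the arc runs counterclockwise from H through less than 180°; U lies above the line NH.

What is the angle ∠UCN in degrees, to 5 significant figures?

125.72°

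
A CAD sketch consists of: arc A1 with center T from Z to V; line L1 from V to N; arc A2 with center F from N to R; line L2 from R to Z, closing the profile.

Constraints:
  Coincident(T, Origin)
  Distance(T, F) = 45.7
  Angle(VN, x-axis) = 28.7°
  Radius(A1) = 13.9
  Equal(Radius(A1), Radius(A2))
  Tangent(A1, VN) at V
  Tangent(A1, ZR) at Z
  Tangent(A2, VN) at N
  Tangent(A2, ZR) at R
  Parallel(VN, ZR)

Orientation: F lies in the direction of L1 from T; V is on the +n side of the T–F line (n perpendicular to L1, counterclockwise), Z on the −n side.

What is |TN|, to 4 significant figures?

47.77

The slot axis is L1's direction at 28.7°, so u = (cos 28.7°, sin 28.7°) = (0.8771, 0.4802) and n = (−sin 28.7°, cos 28.7°) = (-0.4802, 0.8771). T is at the origin and F lies 45.7 along u from T, so F = 45.7·u = (40.09, 21.95). Tangency of A1 to both parallel lines with radius 13.9 puts V and Z at T ± 13.9·n: V = (-6.675, 12.19), Z = (6.675, -12.19). Equal radii place N and R the same way about F: N = F + 13.9·n = (33.41, 34.14), R = F − 13.9·n = (46.76, 9.754). Then |TN| = |N − T| = 47.77.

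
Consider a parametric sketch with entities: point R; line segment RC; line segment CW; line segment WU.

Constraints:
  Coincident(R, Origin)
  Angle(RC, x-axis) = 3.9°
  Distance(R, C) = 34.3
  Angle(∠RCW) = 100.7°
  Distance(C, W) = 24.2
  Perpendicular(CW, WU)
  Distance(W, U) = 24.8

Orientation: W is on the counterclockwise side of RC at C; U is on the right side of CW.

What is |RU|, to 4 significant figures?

66.01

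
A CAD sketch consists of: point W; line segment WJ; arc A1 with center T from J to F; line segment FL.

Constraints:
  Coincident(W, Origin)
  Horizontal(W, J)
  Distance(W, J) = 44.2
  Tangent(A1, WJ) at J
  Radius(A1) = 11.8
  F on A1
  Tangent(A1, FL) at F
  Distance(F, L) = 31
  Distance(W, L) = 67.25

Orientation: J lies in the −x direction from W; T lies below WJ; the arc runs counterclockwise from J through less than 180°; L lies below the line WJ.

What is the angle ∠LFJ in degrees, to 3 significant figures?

130°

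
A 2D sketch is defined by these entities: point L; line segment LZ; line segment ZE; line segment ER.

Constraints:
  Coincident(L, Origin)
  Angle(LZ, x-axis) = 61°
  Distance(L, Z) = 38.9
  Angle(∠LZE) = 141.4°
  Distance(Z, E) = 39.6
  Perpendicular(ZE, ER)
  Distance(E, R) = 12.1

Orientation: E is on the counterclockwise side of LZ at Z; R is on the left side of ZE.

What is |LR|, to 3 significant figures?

71.1

L is at the origin; LZ runs at 61.0° with length 38.9, so Z = 38.9·(cos 61.0°, sin 61.0°) = (18.9, 34.0). ∠LZE = 141.4°, so ZE runs at 61.0° + (180° − 141.4°) = 99.6° from the x-axis; with |ZE| = 39.6, E = Z + 39.6·(cos 99.6°, sin 99.6°) = (12.3, 73.1). ZE is perpendicular to ER; with |ER| = 12.1 on the left of ZE, R = E + 12.1·(-0.986, -0.167) = (0.324, 71.1). Then |LR| = |R − L| = 71.1.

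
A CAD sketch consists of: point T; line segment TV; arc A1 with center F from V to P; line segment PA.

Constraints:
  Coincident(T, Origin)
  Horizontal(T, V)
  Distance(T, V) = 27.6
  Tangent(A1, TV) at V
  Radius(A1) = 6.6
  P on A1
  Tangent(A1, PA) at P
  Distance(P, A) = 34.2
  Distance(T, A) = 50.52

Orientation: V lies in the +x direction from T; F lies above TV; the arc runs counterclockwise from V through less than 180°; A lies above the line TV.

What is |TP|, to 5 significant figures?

34.960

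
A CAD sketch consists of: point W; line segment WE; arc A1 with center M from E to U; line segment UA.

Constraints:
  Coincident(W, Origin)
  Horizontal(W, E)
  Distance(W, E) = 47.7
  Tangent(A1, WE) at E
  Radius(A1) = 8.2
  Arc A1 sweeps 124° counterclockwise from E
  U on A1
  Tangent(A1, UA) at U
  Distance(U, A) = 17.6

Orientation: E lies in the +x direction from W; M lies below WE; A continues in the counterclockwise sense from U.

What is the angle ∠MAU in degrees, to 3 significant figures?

25.0°

W is at the origin; WE is horizontal with |WE| = 47.7 and E on the +x side, so E = (47.7, 0.00). The tangent condition forces ME to be normal to WE, so M = E + (0, -8.2) = (47.7, -8.20). On A1, E sits at bearing 90° from M; a 124° counterclockwise sweep puts U at bearing 214°, so U = M + 8.2·(cos 214°, sin 214°) = (40.9, -12.8). Tangency of A1 to UA means the radius MU is perpendicular to UA, so UA runs along (−sin 214°, cos 214°); with |UA| = 17.6, A = (50.7, -27.4). Then cos ∠MAU = AM·AU / (|AM||AU|), giving 25.0°.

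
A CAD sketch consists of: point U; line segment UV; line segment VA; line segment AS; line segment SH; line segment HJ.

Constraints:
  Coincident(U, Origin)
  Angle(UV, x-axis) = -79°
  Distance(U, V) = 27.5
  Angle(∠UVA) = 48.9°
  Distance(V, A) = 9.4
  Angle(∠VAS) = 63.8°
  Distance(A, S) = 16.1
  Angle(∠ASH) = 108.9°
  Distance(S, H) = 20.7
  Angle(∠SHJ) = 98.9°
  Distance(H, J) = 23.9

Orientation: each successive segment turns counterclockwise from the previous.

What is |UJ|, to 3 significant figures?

49.4

∠ASH = 108.9° gives SH at -121° from the x-axis; with |SH| = 20.7, H = (-15.3, -34.1). ∠SHJ = 98.9° gives HJ at -39.5° from the x-axis; with |HJ| = 23.9, J = (3.16, -49.3). Then |UJ| = |J − U| = 49.4.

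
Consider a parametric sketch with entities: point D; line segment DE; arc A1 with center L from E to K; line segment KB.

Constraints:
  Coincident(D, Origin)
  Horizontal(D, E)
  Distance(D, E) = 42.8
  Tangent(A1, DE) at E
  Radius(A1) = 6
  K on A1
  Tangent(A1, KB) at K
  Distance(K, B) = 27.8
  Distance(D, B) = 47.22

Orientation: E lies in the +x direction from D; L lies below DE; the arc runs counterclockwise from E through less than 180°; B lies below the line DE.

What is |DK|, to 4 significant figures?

37.22

Checks: |LK| = 6.000 ✓; ∠(LK, KB) = 90.00° ✓; |KB| = 27.80 ✓; |DB| = 47.22 ✓.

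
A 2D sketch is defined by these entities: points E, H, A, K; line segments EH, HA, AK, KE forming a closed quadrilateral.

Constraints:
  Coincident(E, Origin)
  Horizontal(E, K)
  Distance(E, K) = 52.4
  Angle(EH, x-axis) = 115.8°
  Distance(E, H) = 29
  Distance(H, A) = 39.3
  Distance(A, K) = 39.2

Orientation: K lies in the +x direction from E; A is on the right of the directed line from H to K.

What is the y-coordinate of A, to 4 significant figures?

-3.389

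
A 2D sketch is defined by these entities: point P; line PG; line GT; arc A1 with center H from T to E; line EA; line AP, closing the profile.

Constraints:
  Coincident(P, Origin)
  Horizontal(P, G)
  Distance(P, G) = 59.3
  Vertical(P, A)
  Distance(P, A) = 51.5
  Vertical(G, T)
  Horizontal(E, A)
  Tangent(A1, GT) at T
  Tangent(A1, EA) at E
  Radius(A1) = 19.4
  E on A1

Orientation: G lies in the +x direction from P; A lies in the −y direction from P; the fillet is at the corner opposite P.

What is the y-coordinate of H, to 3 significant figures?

-32.1

P is at the origin; PG is horizontal with |PG| = 59.3 and G on the +x side, so G = (59.3, 0.00). PA is vertical with |PA| = 51.5 and A on the −y side, so A = (0.00, -51.5). The virtual corner opposite P is at (59.3, -51.5). Since A1 is tangent to GT there, HT ⟂ GT and A1 meets EA tangentially, so HE is at right angles to EA, with radius 19.4, so the center H sits 19.4 in from both sides at H = (39.9, -32.1). So H.y = -32.1.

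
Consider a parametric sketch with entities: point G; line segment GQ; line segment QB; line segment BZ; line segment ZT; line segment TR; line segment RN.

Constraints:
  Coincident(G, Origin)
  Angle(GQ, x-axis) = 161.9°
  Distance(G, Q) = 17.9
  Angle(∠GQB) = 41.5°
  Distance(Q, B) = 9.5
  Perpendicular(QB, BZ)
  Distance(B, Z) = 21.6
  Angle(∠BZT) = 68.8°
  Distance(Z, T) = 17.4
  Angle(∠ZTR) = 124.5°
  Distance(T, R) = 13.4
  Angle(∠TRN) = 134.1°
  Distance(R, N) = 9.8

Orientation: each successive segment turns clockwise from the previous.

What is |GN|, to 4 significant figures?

25.30

G is at the origin; GQ runs at 161.9° with length 17.9, so Q = (-17.01, 5.561). ∠GQB = 41.5° gives QB at 23.40° from the x-axis; with |QB| = 9.5, B = (-8.296, 9.334). QB ⟂ BZ, so BZ runs at -66.60°; with |BZ| = 21.6, Z = (0.2828, -10.49). ∠BZT = 68.8° gives ZT at -177.8° from the x-axis; with |ZT| = 17.4, T = (-17.10, -11.16). ∠ZTR = 124.5° gives TR at 126.7° from the x-axis; with |TR| = 13.4, R = (-25.11, -0.4136). ∠TRN = 134.1° gives RN at 80.80° from the x-axis; with |RN| = 9.8, N = (-23.55, 9.260). Then |GN| = |N − G| = 25.30.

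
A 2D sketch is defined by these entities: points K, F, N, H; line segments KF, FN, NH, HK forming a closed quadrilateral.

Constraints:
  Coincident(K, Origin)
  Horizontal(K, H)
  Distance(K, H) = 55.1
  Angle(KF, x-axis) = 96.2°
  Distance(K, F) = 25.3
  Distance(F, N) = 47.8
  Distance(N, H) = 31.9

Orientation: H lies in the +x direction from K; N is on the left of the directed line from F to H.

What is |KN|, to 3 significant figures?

54.0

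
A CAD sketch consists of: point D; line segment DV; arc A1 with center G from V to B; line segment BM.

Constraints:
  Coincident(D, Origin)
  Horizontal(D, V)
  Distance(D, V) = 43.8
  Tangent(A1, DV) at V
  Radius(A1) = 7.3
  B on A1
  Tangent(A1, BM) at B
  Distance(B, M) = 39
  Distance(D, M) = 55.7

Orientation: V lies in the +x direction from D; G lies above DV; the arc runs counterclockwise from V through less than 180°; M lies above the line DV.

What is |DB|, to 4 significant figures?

51.40

Checks: |GB| = 7.300 ✓; ∠(GB, BM) = 90.00° ✓; |BM| = 39.00 ✓; |DM| = 55.70 ✓.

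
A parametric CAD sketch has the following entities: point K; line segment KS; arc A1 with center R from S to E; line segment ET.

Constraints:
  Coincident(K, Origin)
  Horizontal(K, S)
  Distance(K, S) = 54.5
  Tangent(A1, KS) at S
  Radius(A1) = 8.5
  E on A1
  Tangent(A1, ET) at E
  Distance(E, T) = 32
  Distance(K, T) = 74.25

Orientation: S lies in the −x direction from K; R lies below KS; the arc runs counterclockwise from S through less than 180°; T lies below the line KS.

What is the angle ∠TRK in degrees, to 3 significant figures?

112°

Checks: ∠(RS, SK) = 90.00° ✓; |RE| = 8.500 ✓; ∠(RE, ET) = 90.00° ✓; |ET| = 32.00 ✓; |KT| = 74.25 ✓.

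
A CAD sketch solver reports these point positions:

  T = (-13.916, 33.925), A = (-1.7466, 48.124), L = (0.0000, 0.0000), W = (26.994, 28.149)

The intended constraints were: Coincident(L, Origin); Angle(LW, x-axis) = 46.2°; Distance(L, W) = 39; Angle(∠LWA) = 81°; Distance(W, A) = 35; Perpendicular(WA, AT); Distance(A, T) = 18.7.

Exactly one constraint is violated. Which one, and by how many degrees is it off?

Perpendicular(WA, AT) — off by 5.80°.

L = (0.00, 0.00) ✓; LW at 46.20° ✓; |LW| = 39.00 ✓; ∠LWA = 81.00° ✓; |WA| = 35.00 ✓; ∠(WA, AT) = 84.20° ✗; |AT| = 18.70 ✓.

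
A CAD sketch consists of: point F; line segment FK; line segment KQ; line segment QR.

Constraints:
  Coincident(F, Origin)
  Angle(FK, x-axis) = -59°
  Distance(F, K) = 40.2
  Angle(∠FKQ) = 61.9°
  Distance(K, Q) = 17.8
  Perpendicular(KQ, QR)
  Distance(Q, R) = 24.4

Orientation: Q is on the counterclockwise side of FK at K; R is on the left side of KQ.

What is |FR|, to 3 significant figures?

11.1

∠FKQ = 61.9°, so KQ runs at -59.0° + (180° − 61.9°) = 59.1° from the x-axis; with |KQ| = 17.8, Q = K + 17.8·(cos 59.1°, sin 59.1°) = (29.8, -19.2). KQ is perpendicular to QR; with |QR| = 24.4 on the left of KQ, R = Q + 24.4·(-0.858, 0.514) = (8.91, -6.65). Then |FR| = |R − F| = 11.1.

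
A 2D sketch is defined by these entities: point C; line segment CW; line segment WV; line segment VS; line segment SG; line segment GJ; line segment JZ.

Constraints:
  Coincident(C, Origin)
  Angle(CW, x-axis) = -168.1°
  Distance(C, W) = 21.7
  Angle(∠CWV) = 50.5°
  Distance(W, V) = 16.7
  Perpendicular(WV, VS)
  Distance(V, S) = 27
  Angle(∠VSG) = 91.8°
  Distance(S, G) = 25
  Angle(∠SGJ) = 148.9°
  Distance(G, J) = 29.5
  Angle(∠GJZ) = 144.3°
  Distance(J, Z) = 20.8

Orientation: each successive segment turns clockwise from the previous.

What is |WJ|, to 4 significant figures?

36.54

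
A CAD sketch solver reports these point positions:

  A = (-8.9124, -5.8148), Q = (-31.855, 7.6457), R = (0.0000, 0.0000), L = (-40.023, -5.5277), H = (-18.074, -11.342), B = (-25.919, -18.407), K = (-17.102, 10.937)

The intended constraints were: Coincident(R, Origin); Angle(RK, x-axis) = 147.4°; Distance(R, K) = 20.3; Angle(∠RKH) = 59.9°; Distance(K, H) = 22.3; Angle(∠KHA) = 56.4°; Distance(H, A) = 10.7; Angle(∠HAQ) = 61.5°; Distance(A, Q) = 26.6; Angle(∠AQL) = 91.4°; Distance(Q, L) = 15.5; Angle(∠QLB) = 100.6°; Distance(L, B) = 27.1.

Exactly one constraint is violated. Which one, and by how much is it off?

Distance(L, B) = 27.1 — off by 8.00.

R = (0.00, 0.00) ✓; RK at 147.4° ✓; |RK| = 20.30 ✓; ∠RKH = 59.90° ✓; |KH| = 22.30 ✓; ∠KHA = 56.40° ✓; |HA| = 10.70 ✓; ∠HAQ = 61.50° ✓; |AQ| = 26.60 ✓; ∠AQL = 91.40° ✓; |QL| = 15.50 ✓; ∠QLB = 100.6° ✓; |LB| = 19.10 ✗.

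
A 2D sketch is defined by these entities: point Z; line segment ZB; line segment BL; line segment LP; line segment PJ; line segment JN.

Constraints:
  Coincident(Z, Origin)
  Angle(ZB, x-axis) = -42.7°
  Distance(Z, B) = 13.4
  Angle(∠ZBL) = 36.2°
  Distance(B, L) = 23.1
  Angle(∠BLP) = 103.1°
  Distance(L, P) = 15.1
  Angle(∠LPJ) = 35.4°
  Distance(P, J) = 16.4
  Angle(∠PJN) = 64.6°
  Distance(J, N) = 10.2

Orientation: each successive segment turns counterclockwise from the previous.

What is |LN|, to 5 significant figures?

0.54624

Z is at the origin; ZB runs at -42.7° with length 13.4, so B = (9.8479, -9.0873). ∠ZBL = 36.2° gives BL at 101.10° from the x-axis; with |BL| = 23.1, L = (5.4006, 13.581). ∠BLP = 103.1° gives LP at 178.00° from the x-axis; with |LP| = 15.1, P = (-9.6902, 14.108). ∠LPJ = 35.4° gives PJ at -37.400° from the x-axis; with |PJ| = 16.4, J = (3.3382, 4.1465). ∠PJN = 64.6° gives JN at 78.000° from the x-axis; with |JN| = 10.2, N = (5.4589, 14.124). Then |LN| = |N − L| = 0.54624.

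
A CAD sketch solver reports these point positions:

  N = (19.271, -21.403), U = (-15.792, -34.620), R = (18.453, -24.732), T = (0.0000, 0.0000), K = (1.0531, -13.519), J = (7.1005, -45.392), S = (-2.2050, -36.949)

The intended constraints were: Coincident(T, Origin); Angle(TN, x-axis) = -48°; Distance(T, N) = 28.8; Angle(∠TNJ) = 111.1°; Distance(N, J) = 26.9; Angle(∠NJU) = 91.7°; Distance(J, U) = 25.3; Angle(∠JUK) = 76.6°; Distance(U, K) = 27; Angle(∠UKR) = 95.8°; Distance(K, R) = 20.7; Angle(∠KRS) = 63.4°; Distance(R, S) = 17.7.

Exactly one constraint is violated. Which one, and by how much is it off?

Distance(R, S) = 17.7 — off by 6.30.

T = (0.00, 0.00) ✓; TN at -48.00° ✓; |TN| = 28.80 ✓; ∠TNJ = 111.1° ✓; |NJ| = 26.90 ✓; ∠NJU = 91.70° ✓; |JU| = 25.30 ✓; ∠JUK = 76.60° ✓; |UK| = 27.00 ✓; ∠UKR = 95.80° ✓; |KR| = 20.70 ✓; ∠KRS = 63.40° ✓; |RS| = 24.00 ✗.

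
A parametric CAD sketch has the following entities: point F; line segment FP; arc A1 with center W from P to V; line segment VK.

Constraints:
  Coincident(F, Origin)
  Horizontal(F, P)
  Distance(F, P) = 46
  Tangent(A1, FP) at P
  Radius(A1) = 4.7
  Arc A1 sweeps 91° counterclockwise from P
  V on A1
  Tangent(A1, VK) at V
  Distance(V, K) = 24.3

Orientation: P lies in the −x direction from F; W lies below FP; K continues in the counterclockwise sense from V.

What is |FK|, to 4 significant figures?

58.08

F is at the origin; F and P share the same y with |FP| = 46.0 and P on the −x side, so P = (-46.00, 0.000). A1 meets FP tangentially, so WP is at right angles to FP, so W = P + (0, -4.7) = (-46.00, -4.700). On A1, P sits at bearing 90° from W; a 91° counterclockwise sweep puts V at bearing 181°, so V = W + 4.7·(cos 181°, sin 181°) = (-50.70, -4.782). Since A1 is tangent to VK there, WV ⟂ VK, so VK runs along (−sin 181°, cos 181°); with |VK| = 24.3, K = (-50.28, -29.08). Then |FK| = |K − F| = 58.08.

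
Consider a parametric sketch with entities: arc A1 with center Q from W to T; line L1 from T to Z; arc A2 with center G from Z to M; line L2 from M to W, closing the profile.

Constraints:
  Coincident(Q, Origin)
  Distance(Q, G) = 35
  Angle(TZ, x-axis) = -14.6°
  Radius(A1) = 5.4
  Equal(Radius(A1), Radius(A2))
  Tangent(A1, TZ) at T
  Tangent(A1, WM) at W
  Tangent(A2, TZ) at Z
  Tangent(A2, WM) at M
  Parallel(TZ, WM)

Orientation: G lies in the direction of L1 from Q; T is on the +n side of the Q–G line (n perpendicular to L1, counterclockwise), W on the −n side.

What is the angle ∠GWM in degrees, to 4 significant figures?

8.771°

The slot axis is L1's direction at -14.6°, so u = (cos -14.6°, sin -14.6°) = (0.9677, -0.2521) and n = (−sin -14.6°, cos -14.6°) = (0.2521, 0.9677). Q is at the origin and G lies 35.0 along u from Q, so G = 35.0·u = (33.87, -8.822). Tangency of A1 to both parallel lines with radius 5.4 puts T and W at Q ± 5.4·n: T = (1.361, 5.226), W = (-1.361, -5.226). Equal radii place Z and M the same way about G: Z = G + 5.4·n = (35.23, -3.597), M = G − 5.4·n = (32.51, -14.05). Then cos ∠GWM = WG·WM / (|WG||WM|), giving 8.771°.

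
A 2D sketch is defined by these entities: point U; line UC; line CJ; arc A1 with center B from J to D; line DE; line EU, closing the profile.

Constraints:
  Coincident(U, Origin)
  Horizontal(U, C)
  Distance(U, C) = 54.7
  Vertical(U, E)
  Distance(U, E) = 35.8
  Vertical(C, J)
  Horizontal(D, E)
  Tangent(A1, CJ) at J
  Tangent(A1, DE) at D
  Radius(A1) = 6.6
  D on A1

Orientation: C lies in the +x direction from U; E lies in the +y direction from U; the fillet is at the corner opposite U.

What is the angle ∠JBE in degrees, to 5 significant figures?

172.19°

U is at the origin; UC is horizontal with |UC| = 54.7 and C on the +x side, so C = (54.700, 0.0000). UE is vertical with |UE| = 35.8 and E on the +y side, so E = (0.0000, 35.800). The virtual corner opposite U is at (54.700, 35.800). Tangency of A1 to CJ means the radius BJ is perpendicular to CJ and since A1 is tangent to DE there, BD ⟂ DE, with radius 6.6, so the center B sits 6.6 in from both sides at B = (48.100, 29.200). That places the tangent points at J = (54.700, 29.200) on CJ and D = (48.100, 35.800) on DE. Then cos ∠JBE = BJ·BE / (|BJ||BE|), giving 172.19°.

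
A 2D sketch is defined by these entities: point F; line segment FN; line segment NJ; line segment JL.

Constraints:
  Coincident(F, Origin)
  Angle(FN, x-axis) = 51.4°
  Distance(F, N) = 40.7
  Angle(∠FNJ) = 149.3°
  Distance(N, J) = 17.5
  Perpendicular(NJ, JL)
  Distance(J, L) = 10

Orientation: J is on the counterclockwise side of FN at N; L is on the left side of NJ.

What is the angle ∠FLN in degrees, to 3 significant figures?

41.3°

F is at the origin; FN runs at 51.4° with length 40.7, so N = 40.7·(cos 51.4°, sin 51.4°) = (25.4, 31.8). ∠FNJ = 149.3°, so NJ runs at 51.4° + (180° − 149.3°) = 82.1° from the x-axis; with |NJ| = 17.5, J = N + 17.5·(cos 82.1°, sin 82.1°) = (27.8, 49.1). The perpendicularity gives JL at right angles to NJ; with |JL| = 10.0 on the left of NJ, L = J + 10.0·(-0.991, 0.137) = (17.9, 50.5). Then cos ∠FLN = LF·LN / (|LF||LN|), giving 41.3°.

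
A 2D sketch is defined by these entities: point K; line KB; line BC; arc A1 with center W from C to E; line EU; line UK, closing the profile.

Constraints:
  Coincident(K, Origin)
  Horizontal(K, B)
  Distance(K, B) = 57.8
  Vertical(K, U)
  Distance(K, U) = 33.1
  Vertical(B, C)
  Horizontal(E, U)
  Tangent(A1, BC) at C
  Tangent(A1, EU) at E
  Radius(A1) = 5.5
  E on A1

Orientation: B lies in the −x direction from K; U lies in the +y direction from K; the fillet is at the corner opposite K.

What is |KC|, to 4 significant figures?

64.05

K is at the origin; KB is horizontal with |KB| = 57.8 and B on the −x side, so B = (-57.80, 0.000). K and U share the same x with |KU| = 33.1 and U on the +y side, so U = (0.000, 33.10). The virtual corner opposite K is at (-57.80, 33.10). Tangency of A1 to BC means the radius WC is perpendicular to BC and the tangent condition forces WE to be normal to EU, with radius 5.5, so the center W sits 5.5 in from both sides at W = (-52.30, 27.60). That places the tangent points at C = (-57.80, 27.60) on BC and E = (-52.30, 33.10) on EU. Then |KC| = |C − K| = 64.05.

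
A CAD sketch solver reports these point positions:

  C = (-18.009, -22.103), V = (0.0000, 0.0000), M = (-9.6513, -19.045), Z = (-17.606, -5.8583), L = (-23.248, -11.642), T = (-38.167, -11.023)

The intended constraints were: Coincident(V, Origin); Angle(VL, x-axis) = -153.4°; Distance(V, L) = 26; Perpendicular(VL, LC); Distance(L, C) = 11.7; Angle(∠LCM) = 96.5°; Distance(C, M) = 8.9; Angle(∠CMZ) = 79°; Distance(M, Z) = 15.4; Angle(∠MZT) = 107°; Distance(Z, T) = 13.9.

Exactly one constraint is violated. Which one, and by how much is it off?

Distance(Z, T) = 13.9 — off by 7.30.

V = (0.00, 0.00) ✓; VL at -153.4° ✓; |VL| = 26.00 ✓; ∠(VL, LC) = 90.00° ✓; |LC| = 11.70 ✓; ∠LCM = 96.51° ✓; |CM| = 8.900 ✓; ∠CMZ = 79.00° ✓; |MZ| = 15.40 ✓; ∠MZT = 107.0° ✓; |ZT| = 21.20 ✗.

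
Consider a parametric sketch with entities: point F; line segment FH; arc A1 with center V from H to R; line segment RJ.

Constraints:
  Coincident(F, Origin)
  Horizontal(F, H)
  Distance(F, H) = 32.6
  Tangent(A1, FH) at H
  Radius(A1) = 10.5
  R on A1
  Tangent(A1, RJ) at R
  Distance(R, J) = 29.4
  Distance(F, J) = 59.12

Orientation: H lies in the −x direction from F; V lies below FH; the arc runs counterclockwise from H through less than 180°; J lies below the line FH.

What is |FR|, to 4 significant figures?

44.29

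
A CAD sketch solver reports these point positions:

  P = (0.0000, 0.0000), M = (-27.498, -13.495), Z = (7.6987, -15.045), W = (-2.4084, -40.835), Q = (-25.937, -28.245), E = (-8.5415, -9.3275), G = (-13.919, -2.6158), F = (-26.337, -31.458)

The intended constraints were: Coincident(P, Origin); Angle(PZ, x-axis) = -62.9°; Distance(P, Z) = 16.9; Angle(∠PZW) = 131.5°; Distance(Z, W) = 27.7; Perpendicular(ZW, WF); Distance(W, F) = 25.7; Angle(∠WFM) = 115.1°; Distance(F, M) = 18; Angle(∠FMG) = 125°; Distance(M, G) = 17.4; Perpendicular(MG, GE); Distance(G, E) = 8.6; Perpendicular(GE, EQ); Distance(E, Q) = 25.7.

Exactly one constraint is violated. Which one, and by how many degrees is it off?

Perpendicular(GE, EQ) — off by 8.70°.

P = (0.00, 0.00) ✓; PZ at -62.90° ✓; |PZ| = 16.90 ✓; ∠PZW = 131.5° ✓; |ZW| = 27.70 ✓; ∠(ZW, WF) = 90.00° ✓; |WF| = 25.70 ✓; ∠WFM = 115.1° ✓; |FM| = 18.00 ✓; ∠FMG = 125.0° ✓; |MG| = 17.40 ✓; ∠(MG, GE) = 90.00° ✓; |GE| = 8.600 ✓; ∠(GE, EQ) = 81.30° ✗; |EQ| = 25.70 ✓.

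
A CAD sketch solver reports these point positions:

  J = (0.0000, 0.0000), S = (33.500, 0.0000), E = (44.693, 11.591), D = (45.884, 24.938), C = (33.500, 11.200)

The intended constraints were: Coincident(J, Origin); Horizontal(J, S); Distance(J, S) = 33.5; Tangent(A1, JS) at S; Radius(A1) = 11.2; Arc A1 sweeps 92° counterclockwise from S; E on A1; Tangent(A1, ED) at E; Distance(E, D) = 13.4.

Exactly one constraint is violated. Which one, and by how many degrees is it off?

Tangent(A1, ED) at E — off by 7.10°.

J = (0.00, 0.00) ✓; J.y = 0.00, S.y = 0.00 ✓; |JS| = 33.50 ✓; ∠(CS, SJ) = 90.00° ✓; |CS| = 11.20 ✓; bearing(C→E) − bearing(C→S) = 92.00° ✓; |CE| = 11.20 ✓; ∠(CE, ED) = 97.10° ✗; |ED| = 13.40 ✓.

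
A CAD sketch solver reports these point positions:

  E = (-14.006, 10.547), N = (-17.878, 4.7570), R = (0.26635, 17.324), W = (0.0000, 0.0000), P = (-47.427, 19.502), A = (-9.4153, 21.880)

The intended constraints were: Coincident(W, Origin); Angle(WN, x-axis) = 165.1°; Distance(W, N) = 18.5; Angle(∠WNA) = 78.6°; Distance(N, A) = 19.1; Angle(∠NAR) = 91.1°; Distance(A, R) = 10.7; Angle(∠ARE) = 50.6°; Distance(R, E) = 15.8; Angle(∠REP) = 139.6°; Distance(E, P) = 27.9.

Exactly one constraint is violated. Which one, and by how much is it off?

Distance(E, P) = 27.9 — off by 6.70.

W = (0.00, 0.00) ✓; WN at 165.1° ✓; |WN| = 18.50 ✓; ∠WNA = 78.60° ✓; |NA| = 19.10 ✓; ∠NAR = 91.10° ✓; |AR| = 10.70 ✓; ∠ARE = 50.60° ✓; |RE| = 15.80 ✓; ∠REP = 139.6° ✓; |EP| = 34.60 ✗.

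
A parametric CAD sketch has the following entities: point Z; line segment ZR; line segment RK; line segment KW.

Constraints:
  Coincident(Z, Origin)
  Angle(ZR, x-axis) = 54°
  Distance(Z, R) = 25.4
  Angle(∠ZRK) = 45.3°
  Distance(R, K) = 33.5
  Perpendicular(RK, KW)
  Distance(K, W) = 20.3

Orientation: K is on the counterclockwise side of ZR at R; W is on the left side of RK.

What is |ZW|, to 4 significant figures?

15.79

Z is at the origin; ZR runs at 54.0° with length 25.4, so R = 25.4·(cos 54.0°, sin 54.0°) = (14.93, 20.55). ∠ZRK = 45.3°, so RK runs at 54.0° + (180° − 45.3°) = 188.7° from the x-axis; with |RK| = 33.5, K = R + 33.5·(cos 188.7°, sin 188.7°) = (-18.18, 15.48). The perpendicularity gives KW at right angles to RK; with |KW| = 20.3 on the left of RK, W = K + 20.3·(0.1513, -0.9885) = (-15.11, -4.585). Then |ZW| = |W − Z| = 15.79.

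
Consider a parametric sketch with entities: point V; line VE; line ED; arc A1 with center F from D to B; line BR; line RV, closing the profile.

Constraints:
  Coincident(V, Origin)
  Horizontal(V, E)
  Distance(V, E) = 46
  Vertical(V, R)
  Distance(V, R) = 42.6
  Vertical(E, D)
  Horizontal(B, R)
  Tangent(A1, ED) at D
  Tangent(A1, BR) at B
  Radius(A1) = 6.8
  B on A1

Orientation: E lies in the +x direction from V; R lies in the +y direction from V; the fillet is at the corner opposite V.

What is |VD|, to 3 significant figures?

58.3

The virtual corner opposite V is at (46.0, 42.6). Since A1 is tangent to ED there, FD ⟂ ED and A1 meets BR tangentially, so FB is at right angles to BR, with radius 6.8, so the center F sits 6.8 in from both sides at F = (39.2, 35.8). That places the tangent points at D = (46.0, 35.8) on ED and B = (39.2, 42.6) on BR. Then |VD| = |D − V| = 58.3.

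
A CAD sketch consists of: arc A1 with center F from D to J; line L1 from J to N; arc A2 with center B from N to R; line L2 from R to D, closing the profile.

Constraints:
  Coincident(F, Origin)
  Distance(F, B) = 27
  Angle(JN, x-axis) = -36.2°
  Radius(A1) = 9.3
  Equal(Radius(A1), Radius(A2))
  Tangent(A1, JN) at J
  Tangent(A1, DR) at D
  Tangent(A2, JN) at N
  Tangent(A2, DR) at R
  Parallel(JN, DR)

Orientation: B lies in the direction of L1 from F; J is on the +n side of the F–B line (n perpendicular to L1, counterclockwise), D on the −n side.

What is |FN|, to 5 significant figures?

28.557

The slot axis is L1's direction at -36.2°, so u = (cos -36.2°, sin -36.2°) = (0.80696, -0.59061) and n = (−sin -36.2°, cos -36.2°) = (0.59061, 0.80696). F is at the origin and B lies 27.0 along u from F, so B = 27.0·u = (21.788, -15.946). Tangency of A1 to both parallel lines with radius 9.3 puts J and D at F ± 9.3·n: J = (5.4926, 7.5047), D = (-5.4926, -7.5047). Equal radii place N and R the same way about B: N = B + 9.3·n = (27.281, -8.4416), R = B − 9.3·n = (16.295, -23.451). Then |FN| = |N − F| = 28.557.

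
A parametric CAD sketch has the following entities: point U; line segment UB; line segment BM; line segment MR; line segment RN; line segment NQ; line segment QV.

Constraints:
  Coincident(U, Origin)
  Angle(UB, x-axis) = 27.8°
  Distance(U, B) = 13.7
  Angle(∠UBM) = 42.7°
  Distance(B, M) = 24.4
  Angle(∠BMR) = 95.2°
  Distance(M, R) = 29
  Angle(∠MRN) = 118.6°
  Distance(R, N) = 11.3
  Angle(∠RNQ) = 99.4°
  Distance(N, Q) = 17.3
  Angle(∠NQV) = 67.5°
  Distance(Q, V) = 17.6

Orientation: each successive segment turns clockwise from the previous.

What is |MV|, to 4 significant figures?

16.47

U is at the origin; UB runs at 27.8° with length 13.7, so B = (12.12, 6.389). ∠UBM = 42.7° gives BM at -109.5° from the x-axis; with |BM| = 24.4, M = (3.974, -16.61). ∠BMR = 95.2° gives MR at 165.7° from the x-axis; with |MR| = 29.0, R = (-24.13, -9.448). ∠MRN = 118.6° gives RN at 104.3° from the x-axis; with |RN| = 11.3, N = (-26.92, 1.502). ∠RNQ = 99.4° gives NQ at 23.70° from the x-axis; with |NQ| = 17.3, Q = (-11.08, 8.456). ∠NQV = 67.5° gives QV at -88.80° from the x-axis; with |QV| = 17.6, V = (-10.71, -9.141). Then |MV| = |V − M| = 16.47.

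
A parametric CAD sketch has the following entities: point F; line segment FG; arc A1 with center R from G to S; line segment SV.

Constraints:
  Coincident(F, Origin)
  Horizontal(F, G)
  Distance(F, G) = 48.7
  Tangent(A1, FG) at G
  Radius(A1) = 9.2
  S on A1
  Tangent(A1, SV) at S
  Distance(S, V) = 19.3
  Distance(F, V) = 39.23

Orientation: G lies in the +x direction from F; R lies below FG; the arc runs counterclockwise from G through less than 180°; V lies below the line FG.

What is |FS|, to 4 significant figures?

40.74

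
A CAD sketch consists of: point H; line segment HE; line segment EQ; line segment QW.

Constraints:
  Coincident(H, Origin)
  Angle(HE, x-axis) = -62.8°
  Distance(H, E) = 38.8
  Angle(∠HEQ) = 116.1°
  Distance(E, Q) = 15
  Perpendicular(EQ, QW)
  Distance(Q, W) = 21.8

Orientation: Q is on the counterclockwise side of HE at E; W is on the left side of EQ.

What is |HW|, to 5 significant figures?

34.621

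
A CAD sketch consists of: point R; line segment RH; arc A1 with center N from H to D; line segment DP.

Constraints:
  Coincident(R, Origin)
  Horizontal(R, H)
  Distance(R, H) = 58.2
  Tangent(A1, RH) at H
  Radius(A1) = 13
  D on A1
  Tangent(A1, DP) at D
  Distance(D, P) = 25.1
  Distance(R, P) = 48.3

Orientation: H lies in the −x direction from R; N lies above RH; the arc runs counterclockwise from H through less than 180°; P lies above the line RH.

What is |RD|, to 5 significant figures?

46.861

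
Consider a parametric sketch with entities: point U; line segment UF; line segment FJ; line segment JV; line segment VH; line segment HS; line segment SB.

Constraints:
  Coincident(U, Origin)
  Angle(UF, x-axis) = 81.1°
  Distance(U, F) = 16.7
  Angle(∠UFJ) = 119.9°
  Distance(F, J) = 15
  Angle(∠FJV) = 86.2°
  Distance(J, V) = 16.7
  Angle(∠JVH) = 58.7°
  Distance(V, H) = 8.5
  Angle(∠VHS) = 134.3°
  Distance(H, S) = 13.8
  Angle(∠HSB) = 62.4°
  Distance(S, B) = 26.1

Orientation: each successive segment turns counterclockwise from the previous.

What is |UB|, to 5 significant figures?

38.678

∠VHS = 134.3° gives HS at 42.000° from the x-axis; with |HS| = 13.8, S = (0.052549, 20.904). ∠HSB = 62.4° gives SB at 159.60° from the x-axis; with |SB| = 26.1, B = (-24.411, 30.001). Then |UB| = |B − U| = 38.678.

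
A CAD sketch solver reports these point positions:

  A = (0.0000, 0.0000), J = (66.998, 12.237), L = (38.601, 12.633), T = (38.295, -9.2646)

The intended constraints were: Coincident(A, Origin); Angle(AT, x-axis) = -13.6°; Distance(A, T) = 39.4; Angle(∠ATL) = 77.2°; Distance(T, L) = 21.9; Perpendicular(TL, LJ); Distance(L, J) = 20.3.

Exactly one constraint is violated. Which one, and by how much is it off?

Distance(L, J) = 20.3 — off by 8.10.

A = (0.00, 0.00) ✓; AT at -13.60° ✓; |AT| = 39.40 ✓; ∠ATL = 77.20° ✓; |TL| = 21.90 ✓; ∠(TL, LJ) = 90.00° ✓; |LJ| = 28.40 ✗.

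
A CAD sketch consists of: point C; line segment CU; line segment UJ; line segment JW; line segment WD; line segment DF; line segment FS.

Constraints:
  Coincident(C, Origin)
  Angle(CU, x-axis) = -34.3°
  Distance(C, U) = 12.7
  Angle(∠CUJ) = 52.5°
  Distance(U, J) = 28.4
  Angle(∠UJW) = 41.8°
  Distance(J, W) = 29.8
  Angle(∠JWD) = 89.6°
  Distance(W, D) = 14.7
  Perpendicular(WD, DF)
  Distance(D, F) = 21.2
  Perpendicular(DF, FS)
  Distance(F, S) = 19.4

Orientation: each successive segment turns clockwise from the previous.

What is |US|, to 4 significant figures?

26.88

C is at the origin; CU runs at -34.3° with length 12.7, so U = (10.49, -7.157). ∠CUJ = 52.5° gives UJ at -161.8° from the x-axis; with |UJ| = 28.4, J = (-16.49, -16.03). ∠UJW = 41.8° gives JW at 60.00° from the x-axis; with |JW| = 29.8, W = (-1.588, 9.780). ∠JWD = 89.6° gives WD at -30.40° from the x-axis; with |WD| = 14.7, D = (11.09, 2.342). The perpendicularity gives DF at right angles to WD, so DF runs at -120.4°; with |DF| = 21.2, F = (0.3633, -15.94). The perpendicularity gives FS at right angles to DF, so FS runs at 149.6°; with |FS| = 19.4, S = (-16.37, -6.126). Then |US| = |S − U| = 26.88.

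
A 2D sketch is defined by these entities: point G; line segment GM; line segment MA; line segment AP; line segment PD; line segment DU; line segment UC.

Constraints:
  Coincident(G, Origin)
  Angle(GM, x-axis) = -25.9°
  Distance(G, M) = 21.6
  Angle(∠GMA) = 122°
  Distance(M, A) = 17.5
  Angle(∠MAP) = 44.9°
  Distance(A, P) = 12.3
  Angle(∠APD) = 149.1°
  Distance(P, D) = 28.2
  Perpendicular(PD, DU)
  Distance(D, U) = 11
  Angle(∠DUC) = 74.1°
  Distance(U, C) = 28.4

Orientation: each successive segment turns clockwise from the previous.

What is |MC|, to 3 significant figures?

9.19

G is at the origin; GM runs at -25.9° with length 21.6, so M = (19.4, -9.43). ∠GMA = 122.0° gives MA at -83.9° from the x-axis; with |MA| = 17.5, A = (21.3, -26.8). ∠MAP = 44.9° gives AP at 141° from the x-axis; with |AP| = 12.3, P = (11.7, -19.1). ∠APD = 149.1° gives PD at 110° from the x-axis; with |PD| = 28.2, D = (2.04, 7.39). PD is perpendicular to DU, so DU runs at 20.1°; with |DU| = 11.0, U = (12.4, 11.2). ∠DUC = 74.1° gives UC at -85.8° from the x-axis; with |UC| = 28.4, C = (14.4, -17.2). Then |MC| = |C − M| = 9.19.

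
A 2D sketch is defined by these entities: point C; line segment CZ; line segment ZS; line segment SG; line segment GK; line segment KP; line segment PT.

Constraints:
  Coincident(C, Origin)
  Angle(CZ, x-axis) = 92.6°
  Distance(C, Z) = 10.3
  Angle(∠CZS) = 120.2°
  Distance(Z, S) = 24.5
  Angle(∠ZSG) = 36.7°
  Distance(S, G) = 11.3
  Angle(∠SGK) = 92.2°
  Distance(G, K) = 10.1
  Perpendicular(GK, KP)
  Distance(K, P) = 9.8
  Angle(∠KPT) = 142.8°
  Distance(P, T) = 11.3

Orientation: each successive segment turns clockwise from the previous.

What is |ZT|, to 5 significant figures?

29.031

C is at the origin; CZ runs at 92.6° with length 10.3, so Z = (-0.46724, 10.289). ∠CZS = 120.2° gives ZS at 32.800° from the x-axis; with |ZS| = 24.5, S = (20.127, 23.561). ∠ZSG = 36.7° gives SG at -110.50° from the x-axis; with |SG| = 11.3, G = (16.169, 12.977). ∠SGK = 92.2° gives GK at 161.70° from the x-axis; with |GK| = 10.1, K = (6.5801, 16.148). GK ⟂ KP, so KP runs at 71.700°; with |KP| = 9.8, P = (9.6572, 25.453). ∠KPT = 142.8° gives PT at 34.500° from the x-axis; with |PT| = 11.3, T = (18.970, 31.853). Then |ZT| = |T − Z| = 29.031.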